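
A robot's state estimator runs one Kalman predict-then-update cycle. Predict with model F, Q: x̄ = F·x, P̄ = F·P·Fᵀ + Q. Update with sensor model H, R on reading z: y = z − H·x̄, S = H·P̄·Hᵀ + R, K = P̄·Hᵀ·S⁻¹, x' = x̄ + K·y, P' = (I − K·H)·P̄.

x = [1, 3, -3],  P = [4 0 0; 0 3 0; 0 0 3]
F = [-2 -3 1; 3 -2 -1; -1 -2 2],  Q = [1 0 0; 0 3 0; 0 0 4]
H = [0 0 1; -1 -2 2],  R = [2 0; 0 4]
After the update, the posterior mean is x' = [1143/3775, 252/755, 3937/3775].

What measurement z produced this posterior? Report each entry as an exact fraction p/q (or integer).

x̄ = F·x = [-14, 0, -13]
P̄ = F·P·Fᵀ + Q = [47 -9 32; -9 54 -6; 32 -6 32]
S = H·P̄·Hᵀ + R = [34 44; 44 279]
K = P̄·Hᵀ·S⁻¹ = [3694/3775 -109/3775; 321/755 -351/755; 3496/3775 44/3775]
x' − x̄ = [53993/3775, 252/755, 53012/3775] = K·y
y = (KᵀK)⁻¹·Kᵀ·(x' − x̄) = [15, 13]
z = y + H·x̄ = [15, 13] + [-13, -12] = [2, 1]

z = [2, 1]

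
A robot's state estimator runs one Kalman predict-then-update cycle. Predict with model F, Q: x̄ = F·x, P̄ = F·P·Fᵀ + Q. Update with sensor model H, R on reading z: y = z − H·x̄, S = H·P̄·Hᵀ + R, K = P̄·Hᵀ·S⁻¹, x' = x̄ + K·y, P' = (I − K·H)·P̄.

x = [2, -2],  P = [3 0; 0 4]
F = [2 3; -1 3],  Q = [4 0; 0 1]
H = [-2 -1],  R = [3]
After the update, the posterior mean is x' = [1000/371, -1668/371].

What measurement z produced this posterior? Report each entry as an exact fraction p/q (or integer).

x̄ = F·x = [-2, -8]
P̄ = F·P·Fᵀ + Q = [52 30; 30 40]
S = H·P̄·Hᵀ + R = [371]
K = P̄·Hᵀ·S⁻¹ = [-134/371; -100/371]
x' − x̄ = [1742/371, 1300/371] = K·y
y = (KᵀK)⁻¹·Kᵀ·(x' − x̄) = [-13]
z = y + H·x̄ = [-13] + [12] = [-1]

z = [-1]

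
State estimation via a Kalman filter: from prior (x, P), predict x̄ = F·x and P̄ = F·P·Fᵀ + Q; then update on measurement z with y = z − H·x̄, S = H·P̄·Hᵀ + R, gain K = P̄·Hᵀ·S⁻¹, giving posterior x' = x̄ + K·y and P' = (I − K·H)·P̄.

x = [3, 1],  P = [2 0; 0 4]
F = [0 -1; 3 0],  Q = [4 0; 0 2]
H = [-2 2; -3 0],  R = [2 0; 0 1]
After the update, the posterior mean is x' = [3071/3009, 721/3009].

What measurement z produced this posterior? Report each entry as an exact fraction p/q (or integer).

z = [-2, -3]

x̄ = F·x = [-1, 9]
P̄ = F·P·Fᵀ + Q = [8 0; 0 20]
S = H·P̄·Hᵀ + R = [114 48; 48 73]
K = P̄·Hᵀ·S⁻¹ = [-8/3009 -328/1003; 1460/3009 -320/1003]
x' − x̄ = [6080/3009, -26360/3009] = K·y
y = (KᵀK)⁻¹·Kᵀ·(x' − x̄) = [-22, -6]
z = y + H·x̄ = [-22, -6] + [20, 3] = [-2, -3]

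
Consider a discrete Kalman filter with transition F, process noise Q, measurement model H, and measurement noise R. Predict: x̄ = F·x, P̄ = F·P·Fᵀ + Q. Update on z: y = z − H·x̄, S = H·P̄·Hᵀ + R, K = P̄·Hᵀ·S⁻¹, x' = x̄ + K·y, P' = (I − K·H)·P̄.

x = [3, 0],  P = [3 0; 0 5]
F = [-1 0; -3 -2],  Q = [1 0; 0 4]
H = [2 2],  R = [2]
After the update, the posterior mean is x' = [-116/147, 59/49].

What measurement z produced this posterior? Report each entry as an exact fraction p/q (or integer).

x̄ = F·x = [-3, -9]
P̄ = F·P·Fᵀ + Q = [4 9; 9 51]
S = H·P̄·Hᵀ + R = [294]
K = P̄·Hᵀ·S⁻¹ = [13/147; 20/49]
x' − x̄ = [325/147, 500/49] = K·y
y = (KᵀK)⁻¹·Kᵀ·(x' − x̄) = [25]
z = y + H·x̄ = [25] + [-24] = [1]

z = [1]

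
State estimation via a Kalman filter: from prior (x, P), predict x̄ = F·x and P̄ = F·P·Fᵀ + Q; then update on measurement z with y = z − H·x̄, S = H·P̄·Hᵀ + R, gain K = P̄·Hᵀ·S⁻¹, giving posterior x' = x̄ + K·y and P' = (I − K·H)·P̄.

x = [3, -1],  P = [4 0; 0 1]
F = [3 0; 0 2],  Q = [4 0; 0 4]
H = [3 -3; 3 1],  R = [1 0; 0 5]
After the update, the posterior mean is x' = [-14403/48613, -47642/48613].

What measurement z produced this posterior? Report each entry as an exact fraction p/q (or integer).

x̄ = F·x = [9, -2]
P̄ = F·P·Fᵀ + Q = [40 0; 0 8]
S = H·P̄·Hᵀ + R = [433 336; 336 373]
K = P̄·Hᵀ·S⁻¹ = [4440/48613 11640/48613; -11640/48613 11528/48613]
x' − x̄ = [-451920/48613, 49584/48613] = K·y
y = (KᵀK)⁻¹·Kᵀ·(x' − x̄) = [-31, -27]
z = y + H·x̄ = [-31, -27] + [33, 25] = [2, -2]

z = [2, -2]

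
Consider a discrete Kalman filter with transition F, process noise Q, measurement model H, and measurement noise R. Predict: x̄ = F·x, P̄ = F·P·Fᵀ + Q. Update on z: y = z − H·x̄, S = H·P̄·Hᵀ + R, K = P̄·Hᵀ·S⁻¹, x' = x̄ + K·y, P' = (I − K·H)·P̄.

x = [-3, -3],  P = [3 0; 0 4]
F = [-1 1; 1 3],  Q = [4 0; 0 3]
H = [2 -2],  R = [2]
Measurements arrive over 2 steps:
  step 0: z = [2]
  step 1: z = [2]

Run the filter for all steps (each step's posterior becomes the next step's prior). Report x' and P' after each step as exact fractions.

step 0: x̄ = F·x = [0, -12]
step 0: P̄ = F·P·Fᵀ + Q = [11 9; 9 42]
step 0: y = z − H·x̄ = [-22]
step 0: S = H·P̄·Hᵀ + R = [142]
step 0: K = P̄·Hᵀ·S⁻¹ = [2/71; -33/71]
step 0: x' = x̄ + K·y = [-44/71, -126/71]
step 0: P' = (I − K·H)·P̄ = [773/71 771/71; 771/71 804/71]
step 1: x̄ = F·x = [-82/71, -422/71]
step 1: P̄ = F·P·Fᵀ + Q = [319/71 97/71; 97/71 12848/71]
step 1: y = z − H·x̄ = [-538/71]
step 1: S = H·P̄·Hᵀ + R = [52034/71]
step 1: K = P̄·Hᵀ·S⁻¹ = [222/26017; -12751/26017]
step 1: x' = x̄ + K·y = [-31730/26017, -58016/26017]
step 1: P' = (I − K·H)·P̄ = [115505/26017 115283/26017; 115283/26017 128034/26017]

step 0: x' = [-44/71, -126/71], P' = [773/71 771/71; 771/71 804/71]
step 1: x' = [-31730/26017, -58016/26017], P' = [115505/26017 115283/26017; 115283/26017 128034/26017]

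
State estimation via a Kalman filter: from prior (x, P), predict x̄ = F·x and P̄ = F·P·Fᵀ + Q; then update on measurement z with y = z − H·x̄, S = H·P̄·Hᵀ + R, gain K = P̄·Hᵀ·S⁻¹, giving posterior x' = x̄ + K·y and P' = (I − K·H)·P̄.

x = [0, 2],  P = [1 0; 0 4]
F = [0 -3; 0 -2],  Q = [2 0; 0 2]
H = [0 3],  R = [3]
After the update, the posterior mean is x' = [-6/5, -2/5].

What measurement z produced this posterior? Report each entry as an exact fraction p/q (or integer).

x̄ = F·x = [-6, -4]
P̄ = F·P·Fᵀ + Q = [38 24; 24 18]
S = H·P̄·Hᵀ + R = [165]
K = P̄·Hᵀ·S⁻¹ = [24/55; 18/55]
x' − x̄ = [24/5, 18/5] = K·y
y = (KᵀK)⁻¹·Kᵀ·(x' − x̄) = [11]
z = y + H·x̄ = [11] + [-12] = [-1]

z = [-1]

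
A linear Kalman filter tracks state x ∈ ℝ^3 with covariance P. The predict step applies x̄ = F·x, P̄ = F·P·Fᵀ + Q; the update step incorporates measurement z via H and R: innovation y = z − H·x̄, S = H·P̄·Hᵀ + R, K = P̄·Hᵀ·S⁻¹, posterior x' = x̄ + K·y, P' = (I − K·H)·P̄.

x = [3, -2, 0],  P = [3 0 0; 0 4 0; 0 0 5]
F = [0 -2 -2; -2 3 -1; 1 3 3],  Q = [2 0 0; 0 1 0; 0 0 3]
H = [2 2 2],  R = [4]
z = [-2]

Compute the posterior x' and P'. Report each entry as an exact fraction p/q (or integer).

x̄ = F·x = [4, -12, -3]
P̄ = F·P·Fᵀ + Q = [38 -14 -54; -14 54 15; -54 15 87]
y = z − H·x̄ = [20]
S = H·P̄·Hᵀ + R = [296]
K = P̄·Hᵀ·S⁻¹ = [-15/74; 55/148; 12/37]
x' = x̄ + K·y = [-2/37, -169/37, 129/37]
P' = (I − K·H)·P̄ = [956/37 307/37 -1278/37; 307/37 971/74 -765/37; -1278/37 -765/37 2067/37]

x' = [-2/37, -169/37, 129/37]
P' = [956/37 307/37 -1278/37; 307/37 971/74 -765/37; -1278/37 -765/37 2067/37]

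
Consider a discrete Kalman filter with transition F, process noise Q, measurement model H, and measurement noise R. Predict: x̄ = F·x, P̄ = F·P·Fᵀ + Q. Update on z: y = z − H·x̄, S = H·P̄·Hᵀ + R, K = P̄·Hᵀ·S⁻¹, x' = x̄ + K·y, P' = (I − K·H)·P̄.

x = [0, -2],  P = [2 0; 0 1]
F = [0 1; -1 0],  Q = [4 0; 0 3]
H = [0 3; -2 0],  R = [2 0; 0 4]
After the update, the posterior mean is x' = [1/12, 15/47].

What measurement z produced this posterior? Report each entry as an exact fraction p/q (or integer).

z = [1, -1]

x̄ = F·x = [-2, 0]
P̄ = F·P·Fᵀ + Q = [5 0; 0 5]
S = H·P̄·Hᵀ + R = [47 0; 0 24]
K = P̄·Hᵀ·S⁻¹ = [0 -5/12; 15/47 0]
x' − x̄ = [25/12, 15/47] = K·y
y = (KᵀK)⁻¹·Kᵀ·(x' − x̄) = [1, -5]
z = y + H·x̄ = [1, -5] + [0, 4] = [1, -1]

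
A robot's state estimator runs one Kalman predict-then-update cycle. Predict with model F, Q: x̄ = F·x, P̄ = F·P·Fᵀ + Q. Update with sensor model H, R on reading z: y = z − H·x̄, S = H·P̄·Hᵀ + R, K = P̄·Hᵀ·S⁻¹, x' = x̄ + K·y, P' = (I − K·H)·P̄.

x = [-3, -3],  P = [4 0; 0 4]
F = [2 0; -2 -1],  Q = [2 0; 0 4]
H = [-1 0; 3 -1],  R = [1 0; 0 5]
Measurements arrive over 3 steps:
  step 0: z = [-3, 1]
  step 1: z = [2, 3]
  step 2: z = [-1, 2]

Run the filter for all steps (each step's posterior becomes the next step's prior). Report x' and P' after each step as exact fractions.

step 0: x̄ = F·x = [-6, 9]
step 0: P̄ = F·P·Fᵀ + Q = [18 -16; -16 24]
step 0: y = z − H·x̄ = [-9, 28]
step 0: S = H·P̄·Hᵀ + R = [19 -70; -70 287]
step 0: K = P̄·Hᵀ·S⁻¹ = [-38/79 10/79; -64/79 -248/553]
step 0: x' = x̄ + K·y = [148/79, 295/79]
step 0: P' = (I − K·H)·P̄ = [38/79 64/79; 64/79 2584/553]
step 1: x̄ = F·x = [296/79, -591/79]
step 1: P̄ = F·P·Fᵀ + Q = [310/79 -280/79; -280/79 7652/553]
step 1: y = z − H·x̄ = [454/79, -1242/79]
step 1: S = H·P̄·Hᵀ + R = [389/79 -1210/79; -1210/79 41707/553]
step 1: K = P̄·Hᵀ·S⁻¹ = [-33930/75637 8470/75637; -59440/75637 -36612/75637]
step 1: x' = x̄ + K·y = [-44752/75637, -331837/75637]
step 1: P' = (I − K·H)·P̄ = [33930/75637 59440/75637; 59440/75637 361380/75637]
step 2: x̄ = F·x = [-89504/75637, 421341/75637]
step 2: P̄ = F·P·Fᵀ + Q = [286994/75637 -254600/75637; -254600/75637 1037408/75637]
step 2: y = z − H·x̄ = [-165141/75637, 841127/75637]
step 2: S = H·P̄·Hᵀ + R = [362631/75637 -1115582/75637; -1115582/75637 5526139/75637]
step 2: K = P̄·Hᵀ·S⁻¹ = [-4514266/10040405 1115582/10040405; -7964888/10040405 -4880504/10040405]
step 2: x' = x̄ + K·y = [2076180/2008081, 3809353/2008081]
step 2: P' = (I − K·H)·P̄ = [4514266/10040405 7964888/10040405; 7964888/10040405 48297184/10040405]

step 0: x' = [148/79, 295/79], P' = [38/79 64/79; 64/79 2584/553]
step 1: x' = [-44752/75637, -331837/75637], P' = [33930/75637 59440/75637; 59440/75637 361380/75637]
step 2: x' = [2076180/2008081, 3809353/2008081], P' = [4514266/10040405 7964888/10040405; 7964888/10040405 48297184/10040405]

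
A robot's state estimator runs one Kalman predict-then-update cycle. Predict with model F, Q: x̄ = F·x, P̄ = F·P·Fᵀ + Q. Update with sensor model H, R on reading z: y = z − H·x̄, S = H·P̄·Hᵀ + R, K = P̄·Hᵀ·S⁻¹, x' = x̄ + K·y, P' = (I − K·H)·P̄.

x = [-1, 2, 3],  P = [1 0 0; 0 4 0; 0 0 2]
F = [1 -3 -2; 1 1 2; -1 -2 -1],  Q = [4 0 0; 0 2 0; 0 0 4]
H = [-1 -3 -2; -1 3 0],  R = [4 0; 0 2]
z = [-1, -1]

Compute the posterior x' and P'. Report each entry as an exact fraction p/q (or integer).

x̄ = F·x = [-13, 7, -6]
P̄ = F·P·Fᵀ + Q = [49 -19 27; -19 15 -13; 27 -13 23]
y = z − H·x̄ = [-5, -35]
S = H·P̄·Hᵀ + R = [118 46; 46 300]
K = P̄·Hᵀ·S⁻¹ = [-2231/8321 -2598/8321; -736/8321 1888/8321; -1791/8321 -1556/8321]
x' = x̄ + K·y = [-6088/8321, -4153/8321, 13489/8321]
P' = (I − K·H)·P̄ = [29715/8321 8173/8321 -22655/8321; 8173/8321 3983/8321 -8589/8321; -22655/8321 -8589/8321 27793/8321]

x' = [-6088/8321, -4153/8321, 13489/8321]
P' = [29715/8321 8173/8321 -22655/8321; 8173/8321 3983/8321 -8589/8321; -22655/8321 -8589/8321 27793/8321]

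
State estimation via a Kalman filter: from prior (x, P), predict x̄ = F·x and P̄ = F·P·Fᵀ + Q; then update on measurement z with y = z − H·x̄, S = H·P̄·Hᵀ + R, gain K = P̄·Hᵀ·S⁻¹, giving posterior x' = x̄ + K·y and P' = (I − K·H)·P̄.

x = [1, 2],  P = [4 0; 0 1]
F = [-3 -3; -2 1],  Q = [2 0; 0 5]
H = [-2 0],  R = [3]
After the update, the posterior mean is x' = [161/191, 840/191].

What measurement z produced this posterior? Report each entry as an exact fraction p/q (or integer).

z = [-2]

x̄ = F·x = [-9, 0]
P̄ = F·P·Fᵀ + Q = [47 21; 21 22]
S = H·P̄·Hᵀ + R = [191]
K = P̄·Hᵀ·S⁻¹ = [-94/191; -42/191]
x' − x̄ = [1880/191, 840/191] = K·y
y = (KᵀK)⁻¹·Kᵀ·(x' − x̄) = [-20]
z = y + H·x̄ = [-20] + [18] = [-2]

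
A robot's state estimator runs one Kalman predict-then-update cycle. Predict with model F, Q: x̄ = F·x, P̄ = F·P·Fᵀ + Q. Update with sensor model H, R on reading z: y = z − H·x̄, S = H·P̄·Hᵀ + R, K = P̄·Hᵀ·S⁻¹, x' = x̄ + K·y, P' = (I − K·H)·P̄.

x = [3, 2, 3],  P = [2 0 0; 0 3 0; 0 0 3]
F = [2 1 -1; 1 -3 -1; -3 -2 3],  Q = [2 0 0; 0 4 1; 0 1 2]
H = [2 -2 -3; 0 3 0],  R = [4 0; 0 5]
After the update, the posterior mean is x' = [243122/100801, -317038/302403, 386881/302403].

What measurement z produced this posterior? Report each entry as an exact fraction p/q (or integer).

x̄ = F·x = [5, -6, -4]
P̄ = F·P·Fᵀ + Q = [16 -2 -27; -2 36 4; -27 4 59]
S = H·P̄·Hᵀ + R = [1131 -264; -264 329]
K = P̄·Hᵀ·S⁻¹ = [12303/100801 8034/100801; -440/302403 32972/100801; -75463/302403 -16508/100801]
x' − x̄ = [-260883/100801, 1497380/302403, 1596493/302403] = K·y
y = (KᵀK)⁻¹·Kᵀ·(x' − x̄) = [-31, 15]
z = y + H·x̄ = [-31, 15] + [34, -18] = [3, -3]

z = [3, -3]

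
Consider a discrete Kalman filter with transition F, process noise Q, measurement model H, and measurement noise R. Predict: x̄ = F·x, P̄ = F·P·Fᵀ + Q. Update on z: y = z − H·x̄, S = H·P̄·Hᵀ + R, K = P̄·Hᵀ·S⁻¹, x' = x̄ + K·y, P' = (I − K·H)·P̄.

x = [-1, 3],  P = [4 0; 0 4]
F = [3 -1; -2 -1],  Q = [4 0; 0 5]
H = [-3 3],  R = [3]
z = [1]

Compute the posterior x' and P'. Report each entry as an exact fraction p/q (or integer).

x̄ = F·x = [-6, -1]
P̄ = F·P·Fᵀ + Q = [44 -20; -20 25]
y = z − H·x̄ = [-14]
S = H·P̄·Hᵀ + R = [984]
K = P̄·Hᵀ·S⁻¹ = [-8/41; 45/328]
x' = x̄ + K·y = [-134/41, -479/164]
P' = (I − K·H)·P̄ = [268/41 260/41; 260/41 2125/328]

x' = [-134/41, -479/164]
P' = [268/41 260/41; 260/41 2125/328]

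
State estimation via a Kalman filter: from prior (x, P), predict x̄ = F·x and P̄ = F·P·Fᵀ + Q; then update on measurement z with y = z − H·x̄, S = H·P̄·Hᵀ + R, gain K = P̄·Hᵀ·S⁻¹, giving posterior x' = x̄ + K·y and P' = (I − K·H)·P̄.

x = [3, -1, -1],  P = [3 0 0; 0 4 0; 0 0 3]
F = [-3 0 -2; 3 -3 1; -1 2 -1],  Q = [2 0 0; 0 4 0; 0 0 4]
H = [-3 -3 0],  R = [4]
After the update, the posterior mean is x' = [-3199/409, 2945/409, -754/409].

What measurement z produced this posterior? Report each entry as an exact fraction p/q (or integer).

x̄ = F·x = [-7, 11, -4]
P̄ = F·P·Fᵀ + Q = [41 -33 15; -33 70 -36; 15 -36 26]
S = H·P̄·Hᵀ + R = [409]
K = P̄·Hᵀ·S⁻¹ = [-24/409; -111/409; 63/409]
x' − x̄ = [-336/409, -1554/409, 882/409] = K·y
y = (KᵀK)⁻¹·Kᵀ·(x' − x̄) = [14]
z = y + H·x̄ = [14] + [-12] = [2]

z = [2]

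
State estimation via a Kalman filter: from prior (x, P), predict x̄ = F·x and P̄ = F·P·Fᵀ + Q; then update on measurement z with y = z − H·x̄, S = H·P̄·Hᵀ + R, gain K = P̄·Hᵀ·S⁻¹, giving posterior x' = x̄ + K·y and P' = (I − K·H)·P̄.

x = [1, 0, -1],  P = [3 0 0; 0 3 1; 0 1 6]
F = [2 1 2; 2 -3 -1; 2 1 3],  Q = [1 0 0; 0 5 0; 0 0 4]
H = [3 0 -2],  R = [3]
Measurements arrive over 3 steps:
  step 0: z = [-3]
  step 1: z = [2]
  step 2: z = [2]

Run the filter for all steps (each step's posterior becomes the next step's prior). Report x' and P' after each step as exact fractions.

step 0: x' = [-100/43, 119/43, -93/43], P' = [1492/43 -728/43 2208/43; -728/43 2404/43 -1095/43; 2208/43 -1095/43 3297/43]
step 1: x' = [6123/6664, -78329/6664, 163/392], P' = [1476373/6664 1579041/6664 129189/392; 1579041/6664 3725637/6664 139473/392; 129189/392 139473/392 192453/392]
step 2: x' = [204892541/16133885, 74635251/3226777, 291324043/16133885], P' = [5269408611/16133885 1555067132/3226777 7859871588/16133885; 1555067132/3226777 4048599814/3226777 2338106013/3226777; 7859871588/16133885 2338106013/3226777 11735530809/16133885]

step 0: x̄ = F·x = [0, 3, -1]
step 0: P̄ = F·P·Fᵀ + Q = [44 -16 56; -16 56 -25; 56 -25 79]
step 0: y = z − H·x̄ = [-5]
step 0: S = H·P̄·Hᵀ + R = [43]
step 0: K = P̄·Hᵀ·S⁻¹ = [20/43; 2/43; 10/43]
step 0: x' = x̄ + K·y = [-100/43, 119/43, -93/43]
step 0: P' = (I − K·H)·P̄ = [1492/43 -728/43 2208/43; -728/43 2404/43 -1095/43; 2208/43 -1095/43 3297/43]
step 1: x̄ = F·x = [-267/43, -464/43, -360/43]
step 1: P̄ = F·P·Fᵀ + Q = [31975/43 7155/43 41847/43; 7155/43 24450/43 11559/43; 41847/43 11559/43 55231/43]
step 1: y = z − H·x̄ = [167/43]
step 1: S = H·P̄·Hᵀ + R = [6664/43]
step 1: K = P̄·Hᵀ·S⁻¹ = [12231/6664; -1653/6664; 887/392]
step 1: x' = x̄ + K·y = [6123/6664, -78329/6664, 163/392]
step 1: P' = (I − K·H)·P̄ = [1476373/6664 1579041/6664 129189/392; 1579041/6664 3725637/6664 139473/392; 129189/392 139473/392 192453/392]
step 2: x̄ = F·x = [-60541/6664, 122231/3332, -28885/3332]
step 2: P̄ = F·P·Fᵀ + Q = [56094629/6664 -15167923/3332 34697417/3332; -15167923/3332 7308537/1666 -9082061/1666; 34697417/3332 -9082061/1666 21500015/1666]
step 2: y = z − H·x̄ = [79411/6664]
step 2: S = H·P̄·Hᵀ + R = [16133885/6664]
step 2: K = P̄·Hᵀ·S⁻¹ = [29494219/16133885; -3670210/3226777; 36184382/16133885]
step 2: x' = x̄ + K·y = [204892541/16133885, 74635251/3226777, 291324043/16133885]
step 2: P' = (I − K·H)·P̄ = [5269408611/16133885 1555067132/3226777 7859871588/16133885; 1555067132/3226777 4048599814/3226777 2338106013/3226777; 7859871588/16133885 2338106013/3226777 11735530809/16133885]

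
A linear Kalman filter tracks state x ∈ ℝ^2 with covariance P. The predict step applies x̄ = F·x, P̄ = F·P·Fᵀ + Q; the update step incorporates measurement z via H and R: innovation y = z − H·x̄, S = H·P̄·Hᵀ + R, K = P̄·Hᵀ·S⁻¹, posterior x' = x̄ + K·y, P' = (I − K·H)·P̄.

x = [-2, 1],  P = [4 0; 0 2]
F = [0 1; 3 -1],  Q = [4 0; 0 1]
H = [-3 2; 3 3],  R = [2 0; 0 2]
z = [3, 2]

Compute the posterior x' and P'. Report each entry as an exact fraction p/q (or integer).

x̄ = F·x = [1, -7]
P̄ = F·P·Fᵀ + Q = [6 -2; -2 39]
y = z − H·x̄ = [20, 20]
S = H·P̄·Hᵀ + R = [236 186; 186 371]
K = P̄·Hᵀ·S⁻¹ = [-5197/26480 1731/13240; 5259/26480 2643/13240]
x' = x̄ + K·y = [-411/1324, 1277/1324]
P' = (I − K·H)·P̄ = [1501/13240 -347/13240; -347/13240 2109/13240]

x' = [-411/1324, 1277/1324]
P' = [1501/13240 -347/13240; -347/13240 2109/13240]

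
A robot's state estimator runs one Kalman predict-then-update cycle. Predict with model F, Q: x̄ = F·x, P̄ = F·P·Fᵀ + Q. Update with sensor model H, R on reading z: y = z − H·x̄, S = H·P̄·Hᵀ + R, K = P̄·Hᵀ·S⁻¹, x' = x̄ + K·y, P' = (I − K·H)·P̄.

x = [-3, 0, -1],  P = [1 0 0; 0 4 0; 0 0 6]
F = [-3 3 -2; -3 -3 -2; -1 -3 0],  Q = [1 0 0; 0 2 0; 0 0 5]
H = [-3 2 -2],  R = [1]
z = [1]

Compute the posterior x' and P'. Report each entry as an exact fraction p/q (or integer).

x' = [607/137, 1945/137, 969/137]
P' = [2090/137 3239/137 129/137; 3239/137 23852/411 3080/137; 129/137 3080/137 2871/137]

x̄ = F·x = [11, 11, 3]
P̄ = F·P·Fᵀ + Q = [70 -3 -33; -3 71 39; -33 39 42]
y = z − H·x̄ = [18]
S = H·P̄·Hᵀ + R = [411]
K = P̄·Hᵀ·S⁻¹ = [-50/137; 73/411; 31/137]
x' = x̄ + K·y = [607/137, 1945/137, 969/137]
P' = (I − K·H)·P̄ = [2090/137 3239/137 129/137; 3239/137 23852/411 3080/137; 129/137 3080/137 2871/137]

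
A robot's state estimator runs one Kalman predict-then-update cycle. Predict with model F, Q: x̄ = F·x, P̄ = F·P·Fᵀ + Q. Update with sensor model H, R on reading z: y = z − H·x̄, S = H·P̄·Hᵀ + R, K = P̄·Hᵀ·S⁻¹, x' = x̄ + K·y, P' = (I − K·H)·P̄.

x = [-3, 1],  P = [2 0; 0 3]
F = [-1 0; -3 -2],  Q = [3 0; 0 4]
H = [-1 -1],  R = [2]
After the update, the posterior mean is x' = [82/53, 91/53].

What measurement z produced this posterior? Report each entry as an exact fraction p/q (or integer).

x̄ = F·x = [3, 7]
P̄ = F·P·Fᵀ + Q = [5 6; 6 34]
S = H·P̄·Hᵀ + R = [53]
K = P̄·Hᵀ·S⁻¹ = [-11/53; -40/53]
x' − x̄ = [-77/53, -280/53] = K·y
y = (KᵀK)⁻¹·Kᵀ·(x' − x̄) = [7]
z = y + H·x̄ = [7] + [-10] = [-3]

z = [-3]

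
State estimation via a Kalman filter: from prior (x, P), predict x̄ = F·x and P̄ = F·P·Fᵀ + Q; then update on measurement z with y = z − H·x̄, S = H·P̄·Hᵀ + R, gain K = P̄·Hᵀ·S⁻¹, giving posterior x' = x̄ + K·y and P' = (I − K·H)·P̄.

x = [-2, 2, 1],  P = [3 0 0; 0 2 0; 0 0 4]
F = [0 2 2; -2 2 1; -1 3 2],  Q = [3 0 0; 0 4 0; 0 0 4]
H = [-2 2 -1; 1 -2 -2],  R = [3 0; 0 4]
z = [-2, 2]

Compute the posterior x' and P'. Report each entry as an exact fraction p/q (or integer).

x' = [7223/11720, -939/2344, -2019/23440]
P' = [37709/11720 5791/2344 -13617/23440; 5791/2344 5433/2344 -2443/4688; -13617/23440 -2443/4688 37381/46880]

x̄ = F·x = [6, 9, 10]
P̄ = F·P·Fᵀ + Q = [27 16 28; 16 28 26; 28 26 41]
y = z − H·x̄ = [2, 34]
S = H·P̄·Hᵀ + R = [144 44; 44 339]
K = P̄·Hᵀ·S⁻¹ = [-7133/23440 -823/5860; 337/4688 -329/1172; -10591/46880 -3321/11720]
x' = x̄ + K·y = [7223/11720, -939/2344, -2019/23440]
P' = (I − K·H)·P̄ = [37709/11720 5791/2344 -13617/23440; 5791/2344 5433/2344 -2443/4688; -13617/23440 -2443/4688 37381/46880]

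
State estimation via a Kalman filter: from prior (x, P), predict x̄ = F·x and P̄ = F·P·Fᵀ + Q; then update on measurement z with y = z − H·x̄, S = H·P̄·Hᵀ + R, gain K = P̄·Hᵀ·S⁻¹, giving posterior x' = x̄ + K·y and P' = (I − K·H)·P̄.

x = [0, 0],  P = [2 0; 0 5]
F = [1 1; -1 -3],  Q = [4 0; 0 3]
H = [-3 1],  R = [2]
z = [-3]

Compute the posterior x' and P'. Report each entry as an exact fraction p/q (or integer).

x' = [150/253, -303/253]
P' = [283/253 749/253; 749/253 2449/253]

x̄ = F·x = [0, 0]
P̄ = F·P·Fᵀ + Q = [11 -17; -17 50]
y = z − H·x̄ = [-3]
S = H·P̄·Hᵀ + R = [253]
K = P̄·Hᵀ·S⁻¹ = [-50/253; 101/253]
x' = x̄ + K·y = [150/253, -303/253]
P' = (I − K·H)·P̄ = [283/253 749/253; 749/253 2449/253]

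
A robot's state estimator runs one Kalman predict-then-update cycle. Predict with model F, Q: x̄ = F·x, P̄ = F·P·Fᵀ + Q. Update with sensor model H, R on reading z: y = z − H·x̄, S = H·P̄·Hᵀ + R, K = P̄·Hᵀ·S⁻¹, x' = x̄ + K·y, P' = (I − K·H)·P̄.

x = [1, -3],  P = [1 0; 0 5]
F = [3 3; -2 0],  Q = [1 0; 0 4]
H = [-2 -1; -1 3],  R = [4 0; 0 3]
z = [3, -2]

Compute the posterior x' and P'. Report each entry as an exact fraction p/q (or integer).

x̄ = F·x = [-6, -2]
P̄ = F·P·Fᵀ + Q = [55 -6; -6 8]
y = z − H·x̄ = [-11, -2]
S = H·P̄·Hᵀ + R = [208 116; 116 166]
K = P̄·Hᵀ·S⁻¹ = [-733/1756 -65/439; -176/1317 361/1317]
x' = x̄ + K·y = [-1953/1756, -1420/1317]
P' = (I − K·H)·P̄ = [342/439 49/439; 49/439 410/1317]

x' = [-1953/1756, -1420/1317]
P' = [342/439 49/439; 49/439 410/1317]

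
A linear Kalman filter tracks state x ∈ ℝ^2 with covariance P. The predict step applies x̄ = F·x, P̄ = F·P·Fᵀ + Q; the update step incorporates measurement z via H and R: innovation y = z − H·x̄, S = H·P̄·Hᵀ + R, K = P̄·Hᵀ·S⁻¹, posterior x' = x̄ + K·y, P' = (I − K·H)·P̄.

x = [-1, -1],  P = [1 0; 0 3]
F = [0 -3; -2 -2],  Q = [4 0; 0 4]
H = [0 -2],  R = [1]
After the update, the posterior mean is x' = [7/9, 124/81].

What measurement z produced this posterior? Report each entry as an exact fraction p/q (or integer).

z = [-3]

x̄ = F·x = [3, 4]
P̄ = F·P·Fᵀ + Q = [31 18; 18 20]
S = H·P̄·Hᵀ + R = [81]
K = P̄·Hᵀ·S⁻¹ = [-4/9; -40/81]
x' − x̄ = [-20/9, -200/81] = K·y
y = (KᵀK)⁻¹·Kᵀ·(x' − x̄) = [5]
z = y + H·x̄ = [5] + [-8] = [-3]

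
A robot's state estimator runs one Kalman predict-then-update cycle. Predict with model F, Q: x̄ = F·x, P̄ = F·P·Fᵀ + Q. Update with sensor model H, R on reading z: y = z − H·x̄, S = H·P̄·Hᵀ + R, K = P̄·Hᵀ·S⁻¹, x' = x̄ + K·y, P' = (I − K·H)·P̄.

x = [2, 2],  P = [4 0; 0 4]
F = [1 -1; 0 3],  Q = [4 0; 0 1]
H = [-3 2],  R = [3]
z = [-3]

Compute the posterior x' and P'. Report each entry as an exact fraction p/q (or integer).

x̄ = F·x = [0, 6]
P̄ = F·P·Fᵀ + Q = [12 -12; -12 37]
y = z − H·x̄ = [-15]
S = H·P̄·Hᵀ + R = [403]
K = P̄·Hᵀ·S⁻¹ = [-60/403; 110/403]
x' = x̄ + K·y = [900/403, 768/403]
P' = (I − K·H)·P̄ = [1236/403 1764/403; 1764/403 2811/403]

x' = [900/403, 768/403]
P' = [1236/403 1764/403; 1764/403 2811/403]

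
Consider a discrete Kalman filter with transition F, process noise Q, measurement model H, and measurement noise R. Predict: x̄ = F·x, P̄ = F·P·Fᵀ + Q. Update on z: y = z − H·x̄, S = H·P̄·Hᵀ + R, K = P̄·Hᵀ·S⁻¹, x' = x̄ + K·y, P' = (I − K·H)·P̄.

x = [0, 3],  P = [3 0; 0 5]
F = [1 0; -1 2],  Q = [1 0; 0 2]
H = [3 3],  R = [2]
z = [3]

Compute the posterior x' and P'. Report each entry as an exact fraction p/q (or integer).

x̄ = F·x = [0, 6]
P̄ = F·P·Fᵀ + Q = [4 -3; -3 25]
y = z − H·x̄ = [-15]
S = H·P̄·Hᵀ + R = [209]
K = P̄·Hᵀ·S⁻¹ = [3/209; 6/19]
x' = x̄ + K·y = [-45/209, 24/19]
P' = (I − K·H)·P̄ = [827/209 -75/19; -75/19 79/19]

x' = [-45/209, 24/19]
P' = [827/209 -75/19; -75/19 79/19]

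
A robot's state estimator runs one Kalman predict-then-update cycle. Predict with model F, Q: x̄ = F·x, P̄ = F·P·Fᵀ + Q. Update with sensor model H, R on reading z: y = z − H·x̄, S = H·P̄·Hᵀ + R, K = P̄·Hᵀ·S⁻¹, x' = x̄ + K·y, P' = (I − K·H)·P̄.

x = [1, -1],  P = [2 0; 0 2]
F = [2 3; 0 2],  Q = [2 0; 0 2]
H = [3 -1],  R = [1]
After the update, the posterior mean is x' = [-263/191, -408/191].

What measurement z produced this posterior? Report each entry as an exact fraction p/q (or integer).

x̄ = F·x = [-1, -2]
P̄ = F·P·Fᵀ + Q = [28 12; 12 10]
S = H·P̄·Hᵀ + R = [191]
K = P̄·Hᵀ·S⁻¹ = [72/191; 26/191]
x' − x̄ = [-72/191, -26/191] = K·y
y = (KᵀK)⁻¹·Kᵀ·(x' − x̄) = [-1]
z = y + H·x̄ = [-1] + [-1] = [-2]

z = [-2]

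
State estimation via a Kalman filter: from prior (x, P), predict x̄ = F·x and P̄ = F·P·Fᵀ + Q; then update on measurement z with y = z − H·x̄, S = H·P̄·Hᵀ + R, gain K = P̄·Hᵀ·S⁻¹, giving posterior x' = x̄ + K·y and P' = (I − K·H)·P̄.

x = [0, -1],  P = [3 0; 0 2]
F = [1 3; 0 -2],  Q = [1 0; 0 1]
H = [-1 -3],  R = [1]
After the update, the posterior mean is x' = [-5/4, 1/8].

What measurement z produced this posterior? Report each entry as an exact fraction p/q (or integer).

z = [1]

x̄ = F·x = [-3, 2]
P̄ = F·P·Fᵀ + Q = [22 -12; -12 9]
S = H·P̄·Hᵀ + R = [32]
K = P̄·Hᵀ·S⁻¹ = [7/16; -15/32]
x' − x̄ = [7/4, -15/8] = K·y
y = (KᵀK)⁻¹·Kᵀ·(x' − x̄) = [4]
z = y + H·x̄ = [4] + [-3] = [1]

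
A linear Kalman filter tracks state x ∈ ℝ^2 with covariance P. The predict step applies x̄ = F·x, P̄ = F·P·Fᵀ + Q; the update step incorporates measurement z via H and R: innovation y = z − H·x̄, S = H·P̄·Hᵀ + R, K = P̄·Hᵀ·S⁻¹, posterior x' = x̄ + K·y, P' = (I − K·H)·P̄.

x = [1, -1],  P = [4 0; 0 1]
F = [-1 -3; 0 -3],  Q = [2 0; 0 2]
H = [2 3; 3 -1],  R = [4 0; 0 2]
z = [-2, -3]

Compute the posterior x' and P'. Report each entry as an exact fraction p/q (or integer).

x' = [-5459/5537, 408/5537]
P' = [984/5537 36/5537; 36/5537 1892/5537]

x̄ = F·x = [2, 3]
P̄ = F·P·Fᵀ + Q = [15 9; 9 11]
y = z − H·x̄ = [-15, -6]
S = H·P̄·Hᵀ + R = [271 120; 120 94]
K = P̄·Hᵀ·S⁻¹ = [519/5537 1458/5537; 1437/5537 -892/5537]
x' = x̄ + K·y = [-5459/5537, 408/5537]
P' = (I − K·H)·P̄ = [984/5537 36/5537; 36/5537 1892/5537]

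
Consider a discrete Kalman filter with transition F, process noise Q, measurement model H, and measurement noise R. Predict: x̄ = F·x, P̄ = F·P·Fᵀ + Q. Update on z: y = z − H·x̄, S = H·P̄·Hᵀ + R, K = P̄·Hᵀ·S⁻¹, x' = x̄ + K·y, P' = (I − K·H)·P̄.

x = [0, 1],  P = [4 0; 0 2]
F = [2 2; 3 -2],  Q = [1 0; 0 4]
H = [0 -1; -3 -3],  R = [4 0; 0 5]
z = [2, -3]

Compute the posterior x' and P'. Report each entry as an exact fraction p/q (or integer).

x̄ = F·x = [2, -2]
P̄ = F·P·Fᵀ + Q = [25 16; 16 48]
y = z − H·x̄ = [0, -3]
S = H·P̄·Hᵀ + R = [52 192; 192 950]
K = P̄·Hᵀ·S⁻¹ = [1052/1567 -831/3134; -1092/1567 -96/1567]
x' = x̄ + K·y = [8761/3134, -2846/1567]
P' = (I − K·H)·P̄ = [9801/3134 -4208/1567; -4208/1567 4368/1567]

x' = [8761/3134, -2846/1567]
P' = [9801/3134 -4208/1567; -4208/1567 4368/1567]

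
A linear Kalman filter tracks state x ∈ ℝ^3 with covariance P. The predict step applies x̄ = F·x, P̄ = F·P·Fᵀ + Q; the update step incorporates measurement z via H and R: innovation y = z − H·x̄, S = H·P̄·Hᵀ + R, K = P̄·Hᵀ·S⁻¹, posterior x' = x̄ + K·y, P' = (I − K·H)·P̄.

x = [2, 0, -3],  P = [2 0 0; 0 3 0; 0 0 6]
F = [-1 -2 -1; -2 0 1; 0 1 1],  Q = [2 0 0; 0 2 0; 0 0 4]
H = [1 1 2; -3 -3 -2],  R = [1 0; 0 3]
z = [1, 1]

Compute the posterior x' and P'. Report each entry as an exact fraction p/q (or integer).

x' = [4251/6971, -10669/6971, 6035/6971]
P' = [36562/6971 -30038/6971 -5748/6971; -30038/6971 30112/6971 858/6971; -5748/6971 858/6971 4911/6971]

x̄ = F·x = [1, -7, -3]
P̄ = F·P·Fᵀ + Q = [22 -2 -12; -2 16 6; -12 6 13]
y = z − H·x̄ = [13, -23]
S = H·P̄·Hᵀ + R = [63 -106; -106 289]
K = P̄·Hᵀ·S⁻¹ = [-4972/6971 -2692/6971; 1790/6971 -646/6971; 4932/6971 1616/6971]
x' = x̄ + K·y = [4251/6971, -10669/6971, 6035/6971]
P' = (I − K·H)·P̄ = [36562/6971 -30038/6971 -5748/6971; -30038/6971 30112/6971 858/6971; -5748/6971 858/6971 4911/6971]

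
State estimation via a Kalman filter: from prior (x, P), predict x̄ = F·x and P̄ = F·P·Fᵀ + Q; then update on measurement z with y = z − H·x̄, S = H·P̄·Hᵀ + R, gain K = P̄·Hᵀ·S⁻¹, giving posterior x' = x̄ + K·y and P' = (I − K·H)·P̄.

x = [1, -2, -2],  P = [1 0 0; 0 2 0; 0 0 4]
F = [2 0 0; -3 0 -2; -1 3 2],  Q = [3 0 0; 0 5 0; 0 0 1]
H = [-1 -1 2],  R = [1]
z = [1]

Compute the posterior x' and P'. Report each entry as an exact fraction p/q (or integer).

x' = [33/23, -107/23, -134/115]
P' = [317/46 -163/23 -5/46; -163/23 440/23 136/23; -5/46 136/23 711/230]

x̄ = F·x = [2, 1, -11]
P̄ = F·P·Fᵀ + Q = [7 -6 -2; -6 30 -13; -2 -13 36]
y = z − H·x̄ = [26]
S = H·P̄·Hᵀ + R = [230]
K = P̄·Hᵀ·S⁻¹ = [-1/46; -5/23; 87/230]
x' = x̄ + K·y = [33/23, -107/23, -134/115]
P' = (I − K·H)·P̄ = [317/46 -163/23 -5/46; -163/23 440/23 136/23; -5/46 136/23 711/230]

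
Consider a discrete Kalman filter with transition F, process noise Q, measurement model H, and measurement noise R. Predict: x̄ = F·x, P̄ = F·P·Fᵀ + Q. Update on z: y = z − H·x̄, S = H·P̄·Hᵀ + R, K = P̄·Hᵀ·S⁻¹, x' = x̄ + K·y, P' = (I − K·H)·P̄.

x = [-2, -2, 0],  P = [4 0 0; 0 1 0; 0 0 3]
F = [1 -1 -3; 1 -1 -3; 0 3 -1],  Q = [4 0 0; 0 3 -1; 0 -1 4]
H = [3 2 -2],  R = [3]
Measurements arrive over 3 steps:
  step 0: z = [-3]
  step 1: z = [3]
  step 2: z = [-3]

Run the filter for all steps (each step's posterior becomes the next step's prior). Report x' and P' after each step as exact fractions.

step 0: x' = [-2400/803, -2340/803, -4758/803], P' = [3308/803 736/803 5458/803; 736/803 3769/803 4639/803; 5458/803 4639/803 12832/803]
step 1: x' = [2259753/3303836, 2552493/3303836, 876591/3303836], P' = [17323849/3303836 6576013/3303836 31636471/3303836; 6576013/3303836 18942181/3303836 27885703/3303836; 31636471/3303836 27885703/3303836 75508009/3303836]
step 2: x' = [3045796548/18872949745, 2972745216/18872949745, 7175651781/3774589949], P' = [100899559159/18872949745 39692346423/18872949745 37136993064/3774589949; 39692346423/18872949745 110542920526/18872949745 32948908667/3774589949; 37136993064/3774589949 32948908667/3774589949 88809458681/3774589949]

step 0: x̄ = F·x = [0, 0, -6]
step 0: P̄ = F·P·Fᵀ + Q = [36 32 6; 32 35 5; 6 5 16]
step 0: y = z − H·x̄ = [-15]
step 0: S = H·P̄·Hᵀ + R = [803]
step 0: K = P̄·Hᵀ·S⁻¹ = [160/803; 156/803; -4/803]
step 0: x' = x̄ + K·y = [-2400/803, -2340/803, -4758/803]
step 0: P' = (I − K·H)·P̄ = [3308/803 736/803 5458/803; 736/803 3769/803 4639/803; 5458/803 4639/803 12832/803]
step 1: x̄ = F·x = [14214/803, 14214/803, -2262/803]
step 1: P̄ = F·P·Fᵀ + Q = [119391/803 116179/803 -13173/803; 116179/803 118588/803 -13976/803; -13173/803 -13976/803 22131/803]
step 1: y = z − H·x̄ = [-73185/803]
step 1: S = H·P̄·Hᵀ + R = [3303836/803]
step 1: K = P̄·Hᵀ·S⁻¹ = [616877/3303836; 613665/3303836; -111733/3303836]
step 1: x' = x̄ + K·y = [2259753/3303836, 2552493/3303836, 876591/3303836]
step 1: P' = (I − K·H)·P̄ = [17323849/3303836 6576013/3303836 31636471/3303836; 6576013/3303836 18942181/3303836 27885703/3303836; 31636471/3303836 27885703/3303836 75508009/3303836]
step 2: x̄ = F·x = [-2922513/3303836, -2922513/3303836, 1695222/825959]
step 2: P̄ = F·P·Fᵀ + Q = [693396821/3303836 680181477/3303836 -16324143/825959; 680181477/3303836 690092985/3303836 -17150102/825959; -16324143/825959 -17150102/825959 22972191/825959]
step 2: y = z − H·x̄ = [18262833/3303836]
step 2: S = H·P̄·Hᵀ + R = [18872949745/3303836]
step 2: K = P̄·Hᵀ·S⁻¹ = [3571146561/18872949745; 3557931217/18872949745; -103373612/3774589949]
step 2: x' = x̄ + K·y = [3045796548/18872949745, 2972745216/18872949745, 7175651781/3774589949]
step 2: P' = (I − K·H)·P̄ = [100899559159/18872949745 39692346423/18872949745 37136993064/3774589949; 39692346423/18872949745 110542920526/18872949745 32948908667/3774589949; 37136993064/3774589949 32948908667/3774589949 88809458681/3774589949]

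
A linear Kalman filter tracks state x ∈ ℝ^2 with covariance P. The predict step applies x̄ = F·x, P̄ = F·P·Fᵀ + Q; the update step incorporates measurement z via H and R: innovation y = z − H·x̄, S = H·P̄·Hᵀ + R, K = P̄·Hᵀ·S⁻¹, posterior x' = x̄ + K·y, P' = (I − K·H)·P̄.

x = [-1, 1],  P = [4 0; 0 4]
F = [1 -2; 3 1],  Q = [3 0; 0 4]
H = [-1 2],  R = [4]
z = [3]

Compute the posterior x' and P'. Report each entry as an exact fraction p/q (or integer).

x̄ = F·x = [-3, -2]
P̄ = F·P·Fᵀ + Q = [23 4; 4 44]
y = z − H·x̄ = [4]
S = H·P̄·Hᵀ + R = [187]
K = P̄·Hᵀ·S⁻¹ = [-15/187; 84/187]
x' = x̄ + K·y = [-621/187, -38/187]
P' = (I − K·H)·P̄ = [4076/187 2008/187; 2008/187 1172/187]

x' = [-621/187, -38/187]
P' = [4076/187 2008/187; 2008/187 1172/187]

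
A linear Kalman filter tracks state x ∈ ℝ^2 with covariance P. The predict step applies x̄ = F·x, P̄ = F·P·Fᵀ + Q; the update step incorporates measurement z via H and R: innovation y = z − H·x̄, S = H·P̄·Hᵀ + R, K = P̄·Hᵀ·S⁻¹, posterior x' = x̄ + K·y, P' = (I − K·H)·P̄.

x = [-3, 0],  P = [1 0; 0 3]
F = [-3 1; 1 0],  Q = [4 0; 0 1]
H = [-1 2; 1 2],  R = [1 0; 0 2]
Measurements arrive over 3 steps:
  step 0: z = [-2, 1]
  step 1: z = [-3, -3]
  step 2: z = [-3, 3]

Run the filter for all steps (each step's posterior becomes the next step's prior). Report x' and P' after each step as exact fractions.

step 0: x̄ = F·x = [9, -3]
step 0: P̄ = F·P·Fᵀ + Q = [16 -3; -3 2]
step 0: y = z − H·x̄ = [13, -2]
step 0: S = H·P̄·Hᵀ + R = [37 -8; -8 14]
step 0: K = P̄·Hᵀ·S⁻¹ = [-114/227 97/227; 53/227 93/454]
step 0: x' = x̄ + K·y = [367/227, -85/227]
step 0: P' = (I − K·H)·P̄ = [154/227 20/227; 20/227 73/454]
step 1: x̄ = F·x = [-1186/227, 367/227]
step 1: P̄ = F·P·Fᵀ + Q = [4421/454 -442/227; -442/227 381/227]
step 1: y = z − H·x̄ = [-2601/227, -229/227]
step 1: S = H·P̄·Hᵀ + R = [11459/454 -1373/454; -1373/454 4841/454]
step 1: K = P̄·Hᵀ·S⁻¹ = [-11594/23607 9649/23607; 3068/13115 2604/13115]
step 1: x' = x̄ + K·y = [-227/23607, -16577/13115]
step 1: P' = (I − K·H)·P̄ = [15446/23607 214/2623; 214/2623 2069/13115]
step 2: x̄ = F·x = [-48596/39345, -227/23607]
step 2: P̄ = F·P·Fᵀ + Q = [125339/13115 -14804/7869; -14804/7869 39053/23607]
step 2: y = z − H·x̄ = [-497623/118035, 502163/118035]
step 2: S = H·P̄·Hᵀ + R = [2915386/118035 -346991/118035; -346991/118035 1256941/118035]
step 2: K = P̄·Hᵀ·S⁻¹ = [-14731294/30025547 12270883/30025547; 7018656/30025547 5961946/30025547]
step 2: x' = x̄ + K·y = [77224973/30025547, -4514381/30025547]
step 2: P' = (I − K·H)·P̄ = [19636530/30025547 2452618/30025547; 2452618/30025547 4735637/30025547]

step 0: x' = [367/227, -85/227], P' = [154/227 20/227; 20/227 73/454]
step 1: x' = [-227/23607, -16577/13115], P' = [15446/23607 214/2623; 214/2623 2069/13115]
step 2: x' = [77224973/30025547, -4514381/30025547], P' = [19636530/30025547 2452618/30025547; 2452618/30025547 4735637/30025547]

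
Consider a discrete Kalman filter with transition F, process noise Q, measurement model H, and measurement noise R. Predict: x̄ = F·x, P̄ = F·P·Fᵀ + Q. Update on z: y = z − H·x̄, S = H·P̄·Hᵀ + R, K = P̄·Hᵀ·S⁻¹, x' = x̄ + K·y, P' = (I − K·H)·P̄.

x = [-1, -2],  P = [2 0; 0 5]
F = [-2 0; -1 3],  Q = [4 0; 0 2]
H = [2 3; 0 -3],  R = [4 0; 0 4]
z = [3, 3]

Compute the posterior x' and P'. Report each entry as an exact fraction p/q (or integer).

x' = [9028/3065, -3062/3065]
P' = [5172/3065 -1708/3065; -1708/3065 1242/3065]

x̄ = F·x = [2, -5]
P̄ = F·P·Fᵀ + Q = [12 4; 4 49]
y = z − H·x̄ = [14, -12]
S = H·P̄·Hᵀ + R = [541 -465; -465 445]
K = P̄·Hᵀ·S⁻¹ = [261/613 1281/3065; 31/1226 -1863/6130]
x' = x̄ + K·y = [9028/3065, -3062/3065]
P' = (I − K·H)·P̄ = [5172/3065 -1708/3065; -1708/3065 1242/3065]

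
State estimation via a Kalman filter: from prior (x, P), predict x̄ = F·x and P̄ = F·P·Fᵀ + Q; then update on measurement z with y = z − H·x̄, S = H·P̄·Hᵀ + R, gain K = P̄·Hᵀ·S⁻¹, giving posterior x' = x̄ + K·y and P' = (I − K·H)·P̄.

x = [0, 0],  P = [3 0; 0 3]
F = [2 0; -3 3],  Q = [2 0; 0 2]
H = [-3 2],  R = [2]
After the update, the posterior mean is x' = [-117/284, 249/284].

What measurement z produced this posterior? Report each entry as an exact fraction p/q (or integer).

x̄ = F·x = [0, 0]
P̄ = F·P·Fᵀ + Q = [14 -18; -18 56]
S = H·P̄·Hᵀ + R = [568]
K = P̄·Hᵀ·S⁻¹ = [-39/284; 83/284]
x' − x̄ = [-117/284, 249/284] = K·y
y = (KᵀK)⁻¹·Kᵀ·(x' − x̄) = [3]
z = y + H·x̄ = [3] + [0] = [3]

z = [3]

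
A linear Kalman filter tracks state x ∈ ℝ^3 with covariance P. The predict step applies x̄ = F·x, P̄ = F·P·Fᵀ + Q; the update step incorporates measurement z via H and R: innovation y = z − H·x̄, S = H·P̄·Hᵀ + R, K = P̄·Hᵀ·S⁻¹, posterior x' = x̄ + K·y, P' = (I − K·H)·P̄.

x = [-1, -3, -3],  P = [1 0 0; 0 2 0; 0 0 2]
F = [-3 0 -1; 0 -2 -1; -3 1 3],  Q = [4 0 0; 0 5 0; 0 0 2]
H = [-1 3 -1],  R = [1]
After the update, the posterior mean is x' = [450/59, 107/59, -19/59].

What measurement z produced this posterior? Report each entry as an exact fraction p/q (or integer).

x̄ = F·x = [6, 9, -9]
P̄ = F·P·Fᵀ + Q = [15 2 3; 2 15 -10; 3 -10 31]
S = H·P̄·Hᵀ + R = [236]
K = P̄·Hᵀ·S⁻¹ = [-3/59; 53/236; -16/59]
x' − x̄ = [96/59, -424/59, 512/59] = K·y
y = (KᵀK)⁻¹·Kᵀ·(x' − x̄) = [-32]
z = y + H·x̄ = [-32] + [30] = [-2]

z = [-2]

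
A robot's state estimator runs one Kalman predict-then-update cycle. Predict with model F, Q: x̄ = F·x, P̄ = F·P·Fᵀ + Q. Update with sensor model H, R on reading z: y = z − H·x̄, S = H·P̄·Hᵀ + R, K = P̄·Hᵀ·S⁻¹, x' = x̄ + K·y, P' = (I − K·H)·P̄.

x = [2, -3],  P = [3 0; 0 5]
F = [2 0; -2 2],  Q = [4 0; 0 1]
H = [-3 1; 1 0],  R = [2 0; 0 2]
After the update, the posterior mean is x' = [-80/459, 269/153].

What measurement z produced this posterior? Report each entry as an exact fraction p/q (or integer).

x̄ = F·x = [4, -10]
P̄ = F·P·Fᵀ + Q = [16 -12; -12 33]
S = H·P̄·Hᵀ + R = [251 -60; -60 18]
K = P̄·Hᵀ·S⁻¹ = [-20/153 208/459; 29/51 188/153]
x' − x̄ = [-1916/459, 1799/153] = K·y
y = (KᵀK)⁻¹·Kᵀ·(x' − x̄) = [25, -2]
z = y + H·x̄ = [25, -2] + [-22, 4] = [3, 2]

z = [3, 2]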